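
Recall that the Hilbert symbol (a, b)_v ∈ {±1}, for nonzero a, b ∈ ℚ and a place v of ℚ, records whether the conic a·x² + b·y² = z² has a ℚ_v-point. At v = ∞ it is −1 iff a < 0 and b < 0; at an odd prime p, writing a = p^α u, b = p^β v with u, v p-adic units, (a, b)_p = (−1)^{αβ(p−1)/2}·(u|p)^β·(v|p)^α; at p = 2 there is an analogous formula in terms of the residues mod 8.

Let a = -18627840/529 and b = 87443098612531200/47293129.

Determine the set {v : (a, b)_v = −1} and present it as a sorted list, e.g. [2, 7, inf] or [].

Mod squares: a ≡ -165, b ≡ 7. Check v ∈ {∞, 2, 3, 5, 7, 11, 13, 23}.
v=5: a=5^1·(≡3), b=5^2·(≡2) mod 5; (3|5)=-1, (2|5)=-1; (−1)^{1·2·2}·(-1)^2·(-1)^1 = -1.
v=23: a=23^-2·(≡21), b=23^-4·(≡11) mod 23; (21|23)=-1, (11|23)=-1; (−1)^{-2·-4·11}·(-1)^-4·(-1)^-2 = +1.
v=7: a=7^2·(≡6), b=7^5·(≡1) mod 7; (6|7)=-1, (1|7)=+1; (−1)^{2·5·3}·(-1)^5·(+1)^2 = -1.
v=3: a=3^3·(≡2), b=3^8·(≡1) mod 3; (2|3)=-1, (1|3)=+1; (−1)^{3·8·1}·(-1)^8·(+1)^3 = +1.
v=2: v_2(a)=8, v_2(b)=18; units ≡ 3, 7 (mod 8); ε·ε+αω+βω = 1·1+8·0+18·1 ≡ 1  ⇒  (a,b)_2 = -1.
v=∞: -165 < 0 and 7 > 0  ⇒  (a,b)_∞ = +1.
v=11: a=11^1·(≡10), b=11^2·(≡8) mod 11; (10|11)=-1, (8|11)=-1; (−1)^{1·2·5}·(-1)^2·(-1)^1 = -1.
v=13: a=13^0·(≡9), b=13^-2·(≡2) mod 13; (9|13)=+1, (2|13)=-1; (−1)^{0·-2·6}·(+1)^-2·(-1)^0 = +1.
|Ram(-165, 7)| = 4, even; anisotropic at {2, 5, 7, 11}.

[2, 5, 7, 11]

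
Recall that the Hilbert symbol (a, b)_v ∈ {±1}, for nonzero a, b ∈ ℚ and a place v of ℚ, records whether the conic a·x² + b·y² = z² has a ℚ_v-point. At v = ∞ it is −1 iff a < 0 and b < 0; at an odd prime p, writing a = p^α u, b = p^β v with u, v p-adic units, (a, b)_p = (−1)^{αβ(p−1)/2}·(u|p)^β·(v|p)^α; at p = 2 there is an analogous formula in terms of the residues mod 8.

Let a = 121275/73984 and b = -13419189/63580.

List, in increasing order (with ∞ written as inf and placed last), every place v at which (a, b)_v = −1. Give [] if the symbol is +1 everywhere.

[3, 23]

Mod squares: a ≡ 11, b ≡ -3795. Check v ∈ {∞, 2, 3, 5, 7, 11, 17, 23}.
v=2: v_2(a)=-8, v_2(b)=-2; units ≡ 3, 5 (mod 8); ε·ε+αω+βω = 1·0+-8·1+-2·1 ≡ 0  ⇒  (a,b)_2 = +1.
v=11: a=11^1·(≡4), b=11^-1·(≡6) mod 11; (4|11)=+1, (6|11)=-1; (−1)^{1·-1·5}·(+1)^-1·(-1)^1 = +1.
v=∞: 11 > 0 and -3795 < 0  ⇒  (a,b)_∞ = +1.
v=7: a=7^2·(≡4), b=7^4·(≡3) mod 7; (4|7)=+1, (3|7)=-1; (−1)^{2·4·3}·(+1)^4·(-1)^2 = +1.
v=5: a=5^2·(≡4), b=5^-1·(≡1) mod 5; (4|5)=+1, (1|5)=+1; (−1)^{2·-1·2}·(+1)^-1·(+1)^2 = +1.
v=23: a=23^0·(≡17), b=23^1·(≡17) mod 23; (17|23)=-1, (17|23)=-1; (−1)^{0·1·11}·(-1)^1·(-1)^0 = -1.
v=17: a=17^-2·(≡14), b=17^-2·(≡1) mod 17; (14|17)=-1, (1|17)=+1; (−1)^{-2·-2·8}·(-1)^-2·(+1)^-2 = +1.
v=3: a=3^2·(≡2), b=3^5·(≡1) mod 3; (2|3)=-1, (1|3)=+1; (−1)^{2·5·1}·(-1)^5·(+1)^2 = -1.
(11, -3795 / ℚ) ramifies at {3, 23}: a division algebra.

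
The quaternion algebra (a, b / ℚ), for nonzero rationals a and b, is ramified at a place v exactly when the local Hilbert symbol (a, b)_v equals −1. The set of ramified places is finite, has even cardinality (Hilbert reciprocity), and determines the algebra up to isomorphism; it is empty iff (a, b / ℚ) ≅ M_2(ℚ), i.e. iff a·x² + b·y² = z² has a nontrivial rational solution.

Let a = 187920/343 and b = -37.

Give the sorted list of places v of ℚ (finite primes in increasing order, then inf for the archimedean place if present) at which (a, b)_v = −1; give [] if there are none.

Mod squares: a ≡ 1015, b ≡ -37. Check v ∈ {∞, 2, 3, 5, 7, 29, 37}.
v=∞: 1015 > 0 and -37 < 0  ⇒  (a,b)_∞ = +1.
v=2: v_2(a)=4, v_2(b)=0; units ≡ 7, 3 (mod 8); ε·ε+αω+βω = 1·1+4·1+0·0 ≡ 1  ⇒  (a,b)_2 = -1.
v=29: a=29^1·(≡9), b=29^0·(≡21) mod 29; (9|29)=+1, (21|29)=-1; (−1)^{1·0·14}·(+1)^0·(-1)^1 = -1.
v=3: a=3^4·(≡1), b=3^0·(≡2) mod 3; (1|3)=+1, (2|3)=-1; (−1)^{4·0·1}·(+1)^0·(-1)^4 = +1.
v=5: a=5^1·(≡3), b=5^0·(≡3) mod 5; (3|5)=-1, (3|5)=-1; (−1)^{1·0·2}·(-1)^0·(-1)^1 = -1.
v=37: a=37^0·(≡33), b=37^1·(≡36) mod 37; (33|37)=+1, (36|37)=+1; (−1)^{0·1·18}·(+1)^1·(+1)^0 = +1.
v=7: a=7^-3·(≡5), b=7^0·(≡5) mod 7; (5|7)=-1, (5|7)=-1; (−1)^{-3·0·3}·(-1)^0·(-1)^-3 = -1.
(1015, -37 / ℚ) ramifies at {2, 5, 7, 29}: a division algebra.

[2, 5, 7, 29]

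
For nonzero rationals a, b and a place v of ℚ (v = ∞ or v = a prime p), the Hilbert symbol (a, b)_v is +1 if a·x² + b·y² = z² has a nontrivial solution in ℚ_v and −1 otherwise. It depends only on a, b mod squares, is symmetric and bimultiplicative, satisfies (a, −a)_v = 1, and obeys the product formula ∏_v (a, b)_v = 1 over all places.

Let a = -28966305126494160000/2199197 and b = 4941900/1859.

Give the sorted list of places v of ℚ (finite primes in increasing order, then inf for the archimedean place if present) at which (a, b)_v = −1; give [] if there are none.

(a, b) ≡ (-8778, 209) mod (ℚ^×)²; places V = {2, 3, 5, 7, 11, 13, 17, 19, ∞}.
(a,b)_7: α=-1, u≡3; β=0, v≡3 (mod 7); (3|7)=-1, (3|7)=-1; sign (−1)^0·-1^0·-1^-1 = -1.
(a,b)_∞: sgn(-8778)=−, sgn(209)=+, so +1.
(a,b)_19: α=3, u≡3; β=1, v≡16 (mod 19); (3|19)=-1, (16|19)=+1; sign (−1)^1·-1^1·+1^3 = +1.
(a,b)_11: α=-1, u≡9; β=-1, v≡10 (mod 11); (9|11)=+1, (10|11)=-1; sign (−1)^1·+1^-1·-1^-1 = +1.
(a,b)_17: α=6, u≡12; β=2, v≡11 (mod 17); (12|17)=-1, (11|17)=-1; sign (−1)^0·-1^2·-1^6 = +1.
(a,b)_3: α=7, u≡2; β=2, v≡2 (mod 3); (2|3)=-1, (2|3)=-1; sign (−1)^0·-1^2·-1^7 = -1.
(a,b)_5: α=4, u≡2; β=2, v≡4 (mod 5); (2|5)=-1, (4|5)=+1; sign (−1)^0·-1^2·+1^4 = +1.
(a,b)_2: α=7, β=2; u≡3, v≡1 (mod 8); ε(u)ε(v)=1·0, αω(v)=7·0, βω(u)=2·1; sum ≡ 0  ⇒  +1.
(a,b)_13: α=-4, u≡4; β=-2, v≡12 (mod 13); (4|13)=+1, (12|13)=+1; sign (−1)^0·+1^-2·+1^-4 = +1.
|Ram(-8778, 209)| = 2, even; anisotropic at {3, 7}.

[3, 7]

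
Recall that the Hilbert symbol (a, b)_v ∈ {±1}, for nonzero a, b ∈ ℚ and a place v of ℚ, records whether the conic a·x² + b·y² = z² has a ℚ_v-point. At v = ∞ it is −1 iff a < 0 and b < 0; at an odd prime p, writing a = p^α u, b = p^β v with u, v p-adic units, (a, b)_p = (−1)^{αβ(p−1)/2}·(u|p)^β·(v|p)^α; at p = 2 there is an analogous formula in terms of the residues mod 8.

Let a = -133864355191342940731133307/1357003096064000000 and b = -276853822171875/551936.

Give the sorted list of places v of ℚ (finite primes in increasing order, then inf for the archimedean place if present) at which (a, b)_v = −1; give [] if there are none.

[2, 3, 11, inf]

Mod squares: a ≡ -33, b ≡ -9361. Check v ∈ {∞, 2, 3, 5, 7, 11, 13, 23, 29, 37}.
v=5: a=5^-6·(≡3), b=5^6·(≡1) mod 5; (3|5)=-1, (1|5)=+1; (−1)^{-6·6·2}·(-1)^6·(+1)^-6 = +1.
v=23: a=23^2·(≡13), b=23^1·(≡21) mod 23; (13|23)=+1, (21|23)=-1; (−1)^{2·1·11}·(+1)^1·(-1)^2 = +1.
v=37: a=37^2·(≡34), b=37^1·(≡23) mod 37; (34|37)=+1, (23|37)=-1; (−1)^{2·1·18}·(+1)^1·(-1)^2 = +1.
v=11: a=11^-1·(≡10), b=11^-1·(≡6) mod 11; (10|11)=-1, (6|11)=-1; (−1)^{-1·-1·5}·(-1)^-1·(-1)^-1 = -1.
v=13: a=13^10·(≡11), b=13^4·(≡4) mod 13; (11|13)=-1, (4|13)=+1; (−1)^{10·4·6}·(-1)^4·(+1)^10 = +1.
v=7: a=7^-6·(≡4), b=7^-2·(≡3) mod 7; (4|7)=+1, (3|7)=-1; (−1)^{-6·-2·3}·(+1)^-2·(-1)^-6 = +1.
v=3: a=3^13·(≡1), b=3^6·(≡2) mod 3; (1|3)=+1, (2|3)=-1; (−1)^{13·6·1}·(+1)^6·(-1)^13 = -1.
v=2: v_2(a)=-26, v_2(b)=-10; units ≡ 7, 7 (mod 8); ε·ε+αω+βω = 1·1+-26·0+-10·0 ≡ 1  ⇒  (a,b)_2 = -1.
v=∞: -33 < 0 and -9361 < 0  ⇒  (a,b)_∞ = -1.
v=29: a=29^2·(≡5), b=29^0·(≡25) mod 29; (5|29)=+1, (25|29)=+1; (−1)^{2·0·14}·(+1)^0·(+1)^2 = +1.
(-33, -9361 / ℚ) ramifies at {2, 3, 11, ∞}: a division algebra.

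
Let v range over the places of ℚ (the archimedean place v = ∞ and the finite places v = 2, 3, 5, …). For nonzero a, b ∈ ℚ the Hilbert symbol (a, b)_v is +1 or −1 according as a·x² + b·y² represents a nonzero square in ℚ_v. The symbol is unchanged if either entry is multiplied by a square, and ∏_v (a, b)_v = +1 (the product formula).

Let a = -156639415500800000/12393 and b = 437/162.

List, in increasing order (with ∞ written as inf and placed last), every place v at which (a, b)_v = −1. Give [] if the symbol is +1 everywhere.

[2, 17, 19, 41]

Mod squares: a ≡ -1920235, b ≡ 874. Check v ∈ {∞, 2, 3, 5, 17, 19, 23, 29, 41}.
v=23: a=23^2·(≡2), b=23^1·(≡19) mod 23; (2|23)=+1, (19|23)=-1; (−1)^{2·1·11}·(+1)^1·(-1)^2 = +1.
v=2: v_2(a)=22, v_2(b)=-1; units ≡ 5, 5 (mod 8); ε·ε+αω+βω = 0·0+22·1+-1·1 ≡ 1  ⇒  (a,b)_2 = -1.
v=41: a=41^1·(≡12), b=41^0·(≡7) mod 41; (12|41)=-1, (7|41)=-1; (−1)^{1·0·20}·(-1)^0·(-1)^1 = -1.
v=19: a=19^1·(≡8), b=19^1·(≡8) mod 19; (8|19)=-1, (8|19)=-1; (−1)^{1·1·9}·(-1)^1·(-1)^1 = -1.
v=29: a=29^1·(≡18), b=29^0·(≡24) mod 29; (18|29)=-1, (24|29)=+1; (−1)^{1·0·14}·(-1)^0·(+1)^1 = +1.
v=5: a=5^5·(≡3), b=5^0·(≡1) mod 5; (3|5)=-1, (1|5)=+1; (−1)^{5·0·2}·(-1)^0·(+1)^5 = +1.
v=∞: -1920235 < 0 and 874 > 0  ⇒  (a,b)_∞ = +1.
v=17: a=17^-1·(≡10), b=17^0·(≡7) mod 17; (10|17)=-1, (7|17)=-1; (−1)^{-1·0·8}·(-1)^0·(-1)^-1 = -1.
v=3: a=3^-6·(≡2), b=3^-4·(≡1) mod 3; (2|3)=-1, (1|3)=+1; (−1)^{-6·-4·1}·(-1)^-4·(+1)^-6 = +1.
|Ram(-1920235, 874)| = 4, even; anisotropic at {2, 17, 19, 41}.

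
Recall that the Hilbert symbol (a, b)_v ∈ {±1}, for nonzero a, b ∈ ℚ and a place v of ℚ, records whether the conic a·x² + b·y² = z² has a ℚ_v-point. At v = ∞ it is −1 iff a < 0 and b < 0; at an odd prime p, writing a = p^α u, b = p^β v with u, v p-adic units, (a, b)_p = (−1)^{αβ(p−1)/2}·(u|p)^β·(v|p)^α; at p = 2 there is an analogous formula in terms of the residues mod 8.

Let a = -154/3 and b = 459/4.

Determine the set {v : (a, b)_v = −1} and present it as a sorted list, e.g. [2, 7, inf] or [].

[2, 3, 11, 17]

Mod squares: a ≡ -462, b ≡ 51. Check v ∈ {∞, 2, 3, 7, 11, 17}.
v=∞: -462 < 0 and 51 > 0  ⇒  (a,b)_∞ = +1.
v=3: a=3^-1·(≡2), b=3^3·(≡2) mod 3; (2|3)=-1, (2|3)=-1; (−1)^{-1·3·1}·(-1)^3·(-1)^-1 = -1.
v=7: a=7^1·(≡2), b=7^0·(≡1) mod 7; (2|7)=+1, (1|7)=+1; (−1)^{1·0·3}·(+1)^0·(+1)^1 = +1.
v=11: a=11^1·(≡10), b=11^0·(≡2) mod 11; (10|11)=-1, (2|11)=-1; (−1)^{1·0·5}·(-1)^0·(-1)^1 = -1.
v=17: a=17^0·(≡11), b=17^1·(≡11) mod 17; (11|17)=-1, (11|17)=-1; (−1)^{0·1·8}·(-1)^1·(-1)^0 = -1.
v=2: v_2(a)=1, v_2(b)=-2; units ≡ 1, 3 (mod 8); ε·ε+αω+βω = 0·1+1·1+-2·0 ≡ 1  ⇒  (a,b)_2 = -1.
|Ram(-462, 51)| = 4, even; anisotropic at {2, 3, 11, 17}.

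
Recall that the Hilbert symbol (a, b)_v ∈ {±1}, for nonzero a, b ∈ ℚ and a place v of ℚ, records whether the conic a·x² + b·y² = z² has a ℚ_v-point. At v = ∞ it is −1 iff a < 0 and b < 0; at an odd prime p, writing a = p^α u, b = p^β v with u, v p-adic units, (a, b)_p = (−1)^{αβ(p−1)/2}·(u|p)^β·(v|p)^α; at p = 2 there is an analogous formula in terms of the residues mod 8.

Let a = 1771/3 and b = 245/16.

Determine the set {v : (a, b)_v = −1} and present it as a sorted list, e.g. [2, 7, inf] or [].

Mod squares: a ≡ 5313, b ≡ 5. Check v ∈ {∞, 2, 3, 5, 7, 11, 23}.
v=11: a=11^1·(≡6), b=11^0·(≡5) mod 11; (6|11)=-1, (5|11)=+1; (−1)^{1·0·5}·(-1)^0·(+1)^1 = +1.
v=7: a=7^1·(≡5), b=7^2·(≡6) mod 7; (5|7)=-1, (6|7)=-1; (−1)^{1·2·3}·(-1)^2·(-1)^1 = -1.
v=3: a=3^-1·(≡1), b=3^0·(≡2) mod 3; (1|3)=+1, (2|3)=-1; (−1)^{-1·0·1}·(+1)^0·(-1)^-1 = -1.
v=∞: 5313 > 0 and 5 > 0  ⇒  (a,b)_∞ = +1.
v=2: v_2(a)=0, v_2(b)=-4; units ≡ 1, 5 (mod 8); ε·ε+αω+βω = 0·0+0·1+-4·0 ≡ 0  ⇒  (a,b)_2 = +1.
v=23: a=23^1·(≡18), b=23^0·(≡11) mod 23; (18|23)=+1, (11|23)=-1; (−1)^{1·0·11}·(+1)^0·(-1)^1 = -1.
v=5: a=5^0·(≡2), b=5^1·(≡4) mod 5; (2|5)=-1, (4|5)=+1; (−1)^{0·1·2}·(-1)^1·(+1)^0 = -1.
(5313, 5 / ℚ) ramifies at {3, 5, 7, 23}: a division algebra.

[3, 5, 7, 23]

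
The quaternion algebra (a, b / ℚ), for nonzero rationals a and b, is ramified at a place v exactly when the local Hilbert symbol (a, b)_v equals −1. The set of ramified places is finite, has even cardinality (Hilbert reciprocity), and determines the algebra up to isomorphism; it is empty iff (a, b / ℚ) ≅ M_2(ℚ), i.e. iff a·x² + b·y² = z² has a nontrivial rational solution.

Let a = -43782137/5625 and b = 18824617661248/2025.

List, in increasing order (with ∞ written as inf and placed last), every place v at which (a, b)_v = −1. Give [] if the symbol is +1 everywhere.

[19, 37]

(a, b) ≡ (-893513, 133) mod (ℚ^×)²; places V = {2, 3, 5, 7, 19, 31, 37, 41, ∞}.
(a,b)_5: α=-4, u≡2; β=-2, v≡3 (mod 5); (2|5)=-1, (3|5)=-1; sign (−1)^0·-1^-2·-1^-4 = +1.
(a,b)_∞: sgn(-893513)=−, sgn(133)=+, so +1.
(a,b)_3: α=-2, u≡1; β=-4, v≡1 (mod 3); (1|3)=+1, (1|3)=+1; sign (−1)^0·+1^-4·+1^-2 = +1.
(a,b)_37: α=1, u≡33; β=2, v≡18 (mod 37); (33|37)=+1, (18|37)=-1; sign (−1)^0·+1^2·-1^1 = -1.
(a,b)_7: α=2, u≡4; β=1, v≡6 (mod 7); (4|7)=+1, (6|7)=-1; sign (−1)^0·+1^1·-1^2 = +1.
(a,b)_41: α=1, u≡19; β=2, v≡40 (mod 41); (19|41)=-1, (40|41)=+1; sign (−1)^0·-1^2·+1^1 = +1.
(a,b)_19: α=1, u≡16; β=1, v≡4 (mod 19); (16|19)=+1, (4|19)=+1; sign (−1)^1·+1^1·+1^1 = -1.
(a,b)_2: α=0, β=6; u≡7, v≡5 (mod 8); ε(u)ε(v)=1·0, αω(v)=0·1, βω(u)=6·0; sum ≡ 0  ⇒  +1.
(a,b)_31: α=1, u≡9; β=2, v≡1 (mod 31); (9|31)=+1, (1|31)=+1; sign (−1)^0·+1^2·+1^1 = +1.
Ram(-893513, 133) = {19, 37}; no ℚ_19-point on the conic.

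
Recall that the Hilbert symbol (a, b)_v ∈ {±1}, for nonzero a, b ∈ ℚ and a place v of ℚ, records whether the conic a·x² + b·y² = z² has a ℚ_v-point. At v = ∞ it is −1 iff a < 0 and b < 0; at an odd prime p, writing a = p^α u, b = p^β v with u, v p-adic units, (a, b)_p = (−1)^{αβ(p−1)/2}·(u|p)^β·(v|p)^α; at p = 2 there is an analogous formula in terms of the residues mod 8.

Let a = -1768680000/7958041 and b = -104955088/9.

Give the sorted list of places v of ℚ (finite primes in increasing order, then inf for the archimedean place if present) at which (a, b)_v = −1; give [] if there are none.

Mod squares: a ≡ -17, b ≡ -6559693. Check v ∈ {∞, 2, 3, 5, 7, 13, 17, 19, 31, 37, 43}.
v=31: a=31^-2·(≡19), b=31^1·(≡26) mod 31; (19|31)=+1, (26|31)=-1; (−1)^{-2·1·15}·(+1)^1·(-1)^-2 = +1.
v=13: a=13^-2·(≡10), b=13^0·(≡1) mod 13; (10|13)=+1, (1|13)=+1; (−1)^{-2·0·6}·(+1)^0·(+1)^-2 = +1.
v=3: a=3^2·(≡1), b=3^-2·(≡2) mod 3; (1|3)=+1, (2|3)=-1; (−1)^{2·-2·1}·(+1)^-2·(-1)^2 = +1.
v=7: a=7^-2·(≡2), b=7^1·(≡5) mod 7; (2|7)=+1, (5|7)=-1; (−1)^{-2·1·3}·(+1)^1·(-1)^-2 = +1.
v=17: a=17^3·(≡9), b=17^0·(≡10) mod 17; (9|17)=+1, (10|17)=-1; (−1)^{3·0·8}·(+1)^0·(-1)^3 = -1.
v=37: a=37^0·(≡15), b=37^1·(≡2) mod 37; (15|37)=-1, (2|37)=-1; (−1)^{0·1·18}·(-1)^1·(-1)^0 = -1.
v=2: v_2(a)=6, v_2(b)=4; units ≡ 7, 3 (mod 8); ε·ε+αω+βω = 1·1+6·1+4·0 ≡ 1  ⇒  (a,b)_2 = -1.
v=∞: -17 < 0 and -6559693 < 0  ⇒  (a,b)_∞ = -1.
v=5: a=5^4·(≡2), b=5^0·(≡3) mod 5; (2|5)=-1, (3|5)=-1; (−1)^{4·0·2}·(-1)^0·(-1)^4 = +1.
v=19: a=19^0·(≡15), b=19^1·(≡12) mod 19; (15|19)=-1, (12|19)=-1; (−1)^{0·1·9}·(-1)^1·(-1)^0 = -1.
v=43: a=43^0·(≡18), b=43^1·(≡4) mod 43; (18|43)=-1, (4|43)=+1; (−1)^{0·1·21}·(-1)^1·(+1)^0 = -1.
(-17, -6559693 / ℚ) ramifies at {2, 17, 19, 37, 43, ∞}: a division algebra.

[2, 17, 19, 37, 43, inf]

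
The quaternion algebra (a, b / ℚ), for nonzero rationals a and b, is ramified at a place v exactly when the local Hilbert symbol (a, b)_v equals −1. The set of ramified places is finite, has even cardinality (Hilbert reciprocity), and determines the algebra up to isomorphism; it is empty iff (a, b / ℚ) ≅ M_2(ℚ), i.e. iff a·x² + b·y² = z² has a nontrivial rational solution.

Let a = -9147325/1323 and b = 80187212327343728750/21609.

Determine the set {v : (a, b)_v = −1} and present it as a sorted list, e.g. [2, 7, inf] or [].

(a, b) ≡ (-1097679, 958334) mod (ℚ^×)²; places V = {2, 3, 5, 7, 11, 13, 29, 31, 37, 41, ∞}.
(a,b)_31: α=1, u≡11; β=3, v≡4 (mod 31); (11|31)=-1, (4|31)=+1; sign (−1)^1·-1^3·+1^1 = +1.
(a,b)_41: α=0, u≡28; β=1, v≡21 (mod 41); (28|41)=-1, (21|41)=+1; sign (−1)^0·-1^1·+1^0 = -1.
(a,b)_2: α=0, β=1; u≡1, v≡7 (mod 8); ε(u)ε(v)=0·1, αω(v)=0·0, βω(u)=1·0; sum ≡ 0  ⇒  +1.
(a,b)_5: α=2, u≡4; β=4, v≡4 (mod 5); (4|5)=+1, (4|5)=+1; sign (−1)^0·+1^4·+1^2 = +1.
(a,b)_29: α=1, u≡23; β=3, v≡8 (mod 29); (23|29)=+1, (8|29)=-1; sign (−1)^0·+1^3·-1^1 = -1.
(a,b)_37: α=1, u≡36; β=2, v≡16 (mod 37); (36|37)=+1, (16|37)=+1; sign (−1)^0·+1^2·+1^1 = +1.
(a,b)_11: α=1, u≡1; β=2, v≡1 (mod 11); (1|11)=+1, (1|11)=+1; sign (−1)^0·+1^2·+1^1 = +1.
(a,b)_∞: sgn(-1097679)=−, sgn(958334)=+, so +1.
(a,b)_7: α=-2, u≡5; β=-4, v≡5 (mod 7); (5|7)=-1, (5|7)=-1; sign (−1)^0·-1^-4·-1^-2 = +1.
(a,b)_3: α=-3, u≡2; β=-2, v≡2 (mod 3); (2|3)=-1, (2|3)=-1; sign (−1)^0·-1^-2·-1^-3 = -1.
(a,b)_13: α=0, u≡6; β=1, v≡6 (mod 13); (6|13)=-1, (6|13)=-1; sign (−1)^0·-1^1·-1^0 = -1.
(-1097679, 958334 / ℚ) ramifies at {3, 13, 29, 41}: a division algebra.

[3, 13, 29, 41]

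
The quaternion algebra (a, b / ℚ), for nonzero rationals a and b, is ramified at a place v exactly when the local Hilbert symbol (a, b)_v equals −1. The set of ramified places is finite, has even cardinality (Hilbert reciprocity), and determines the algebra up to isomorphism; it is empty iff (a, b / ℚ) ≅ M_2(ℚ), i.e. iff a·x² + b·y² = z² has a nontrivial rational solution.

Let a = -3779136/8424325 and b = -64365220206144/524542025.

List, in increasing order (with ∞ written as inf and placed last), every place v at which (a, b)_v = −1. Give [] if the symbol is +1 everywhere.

Mod squares: a ≡ -13, b ≡ -2003001. Check v ∈ {∞, 2, 3, 5, 7, 11, 13, 19, 23, 29, 37}.
v=3: a=3^10·(≡2), b=3^11·(≡1) mod 3; (2|3)=-1, (1|3)=+1; (−1)^{10·11·1}·(-1)^11·(+1)^10 = -1.
v=37: a=37^0·(≡20), b=37^2·(≡22) mod 37; (20|37)=-1, (22|37)=-1; (−1)^{0·2·18}·(-1)^2·(-1)^0 = +1.
v=19: a=19^0·(≡4), b=19^-4·(≡9) mod 19; (4|19)=+1, (9|19)=+1; (−1)^{0·-4·9}·(+1)^-4·(+1)^0 = +1.
v=13: a=13^-1·(≡3), b=13^1·(≡10) mod 13; (3|13)=+1, (10|13)=+1; (−1)^{-1·1·6}·(+1)^1·(+1)^-1 = +1.
v=∞: -13 < 0 and -2003001 < 0  ⇒  (a,b)_∞ = -1.
v=7: a=7^-2·(≡2), b=7^-1·(≡5) mod 7; (2|7)=+1, (5|7)=-1; (−1)^{-2·-1·3}·(+1)^-1·(-1)^-2 = +1.
v=5: a=5^-2·(≡3), b=5^-2·(≡1) mod 5; (3|5)=-1, (1|5)=+1; (−1)^{-2·-2·2}·(-1)^-2·(+1)^-2 = +1.
v=29: a=29^0·(≡1), b=29^1·(≡7) mod 29; (1|29)=+1, (7|29)=+1; (−1)^{0·1·14}·(+1)^1·(+1)^0 = +1.
v=2: v_2(a)=6, v_2(b)=6; units ≡ 3, 7 (mod 8); ε·ε+αω+βω = 1·1+6·0+6·1 ≡ 1  ⇒  (a,b)_2 = -1.
v=11: a=11^0·(≡3), b=11^1·(≡5) mod 11; (3|11)=+1, (5|11)=+1; (−1)^{0·1·5}·(+1)^1·(+1)^0 = +1.
v=23: a=23^-2·(≡7), b=23^-1·(≡10) mod 23; (7|23)=-1, (10|23)=-1; (−1)^{-2·-1·11}·(-1)^-1·(-1)^-2 = -1.
|Ram(-13, -2003001)| = 4, even; anisotropic at {2, 3, 23, ∞}.

[2, 3, 23, inf]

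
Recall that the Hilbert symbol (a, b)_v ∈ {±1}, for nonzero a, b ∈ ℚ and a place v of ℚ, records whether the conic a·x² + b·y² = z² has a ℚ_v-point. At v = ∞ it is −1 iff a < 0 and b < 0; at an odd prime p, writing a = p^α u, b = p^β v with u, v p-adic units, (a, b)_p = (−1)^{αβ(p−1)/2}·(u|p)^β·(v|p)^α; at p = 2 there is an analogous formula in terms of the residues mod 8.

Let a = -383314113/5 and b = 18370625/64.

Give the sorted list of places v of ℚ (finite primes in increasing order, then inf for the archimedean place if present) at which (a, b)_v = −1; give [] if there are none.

Mod squares: a ≡ -482885, b ≡ 29393. Check v ∈ {∞, 2, 3, 5, 7, 13, 17, 19, 23}.
v=∞: -482885 < 0 and 29393 > 0  ⇒  (a,b)_∞ = +1.
v=17: a=17^1·(≡2), b=17^1·(≡12) mod 17; (2|17)=+1, (12|17)=-1; (−1)^{1·1·8}·(+1)^1·(-1)^1 = -1.
v=19: a=19^1·(≡4), b=19^1·(≡14) mod 19; (4|19)=+1, (14|19)=-1; (−1)^{1·1·9}·(+1)^1·(-1)^1 = +1.
v=13: a=13^1·(≡3), b=13^1·(≡1) mod 13; (3|13)=+1, (1|13)=+1; (−1)^{1·1·6}·(+1)^1·(+1)^1 = +1.
v=5: a=5^-1·(≡2), b=5^4·(≡2) mod 5; (2|5)=-1, (2|5)=-1; (−1)^{-1·4·2}·(-1)^4·(-1)^-1 = -1.
v=7: a=7^2·(≡3), b=7^1·(≡5) mod 7; (3|7)=-1, (5|7)=-1; (−1)^{2·1·3}·(-1)^1·(-1)^2 = -1.
v=3: a=3^4·(≡1), b=3^0·(≡2) mod 3; (1|3)=+1, (2|3)=-1; (−1)^{4·0·1}·(+1)^0·(-1)^4 = +1.
v=2: v_2(a)=0, v_2(b)=-6; units ≡ 3, 1 (mod 8); ε·ε+αω+βω = 1·0+0·0+-6·1 ≡ 0  ⇒  (a,b)_2 = +1.
v=23: a=23^1·(≡3), b=23^0·(≡10) mod 23; (3|23)=+1, (10|23)=-1; (−1)^{1·0·11}·(+1)^0·(-1)^1 = -1.
Ram(-482885, 29393) = {5, 7, 17, 23}; no ℚ_5-point on the conic.

[5, 7, 17, 23]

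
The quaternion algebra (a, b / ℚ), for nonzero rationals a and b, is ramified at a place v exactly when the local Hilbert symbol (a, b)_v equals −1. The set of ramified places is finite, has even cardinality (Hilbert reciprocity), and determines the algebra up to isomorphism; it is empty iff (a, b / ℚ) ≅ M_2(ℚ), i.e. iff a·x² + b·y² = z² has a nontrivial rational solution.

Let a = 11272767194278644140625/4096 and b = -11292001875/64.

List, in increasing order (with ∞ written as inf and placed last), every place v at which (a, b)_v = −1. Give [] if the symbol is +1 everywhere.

(a, b) ≡ (7161, -2387) mod (ℚ^×)²; places V = {2, 3, 5, 7, 11, 29, 31, ∞}.
(a,b)_7: α=3, u≡2; β=1, v≡1 (mod 7); (2|7)=+1, (1|7)=+1; sign (−1)^1·+1^1·+1^3 = -1.
(a,b)_29: α=4, u≡8; β=2, v≡16 (mod 29); (8|29)=-1, (16|29)=+1; sign (−1)^0·-1^2·+1^4 = +1.
(a,b)_11: α=3, u≡10; β=1, v≡3 (mod 11); (10|11)=-1, (3|11)=+1; sign (−1)^1·-1^1·+1^3 = +1.
(a,b)_∞: sgn(7161)=+, sgn(-2387)=−, so +1.
(a,b)_2: α=-12, β=-6; u≡1, v≡5 (mod 8); ε(u)ε(v)=0·0, αω(v)=-12·1, βω(u)=-6·0; sum ≡ 0  ⇒  +1.
(a,b)_5: α=8, u≡4; β=4, v≡3 (mod 5); (4|5)=+1, (3|5)=-1; sign (−1)^0·+1^4·-1^8 = +1.
(a,b)_31: α=3, u≡9; β=1, v≡14 (mod 31); (9|31)=+1, (14|31)=+1; sign (−1)^1·+1^1·+1^3 = -1.
(a,b)_3: α=1, u≡2; β=2, v≡1 (mod 3); (2|3)=-1, (1|3)=+1; sign (−1)^0·-1^2·+1^1 = +1.
|Ram(7161, -2387)| = 2, even; anisotropic at {7, 31}.

[7, 31]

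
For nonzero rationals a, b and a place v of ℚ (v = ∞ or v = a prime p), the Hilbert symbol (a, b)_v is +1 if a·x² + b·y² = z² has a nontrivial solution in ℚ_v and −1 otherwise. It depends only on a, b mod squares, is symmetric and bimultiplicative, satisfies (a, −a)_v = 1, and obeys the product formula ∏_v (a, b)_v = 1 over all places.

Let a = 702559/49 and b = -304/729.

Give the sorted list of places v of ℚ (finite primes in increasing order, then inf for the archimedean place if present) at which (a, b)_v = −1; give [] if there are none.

[13, 19]

(a, b) ≡ (2431, -19) mod (ℚ^×)²; places V = {2, 3, 7, 11, 13, 17, 19, ∞}.
(a,b)_11: α=1, u≡5; β=0, v≡5 (mod 11); (5|11)=+1, (5|11)=+1; sign (−1)^0·+1^0·+1^1 = +1.
(a,b)_19: α=0, u≡10; β=1, v≡14 (mod 19); (10|19)=-1, (14|19)=-1; sign (−1)^0·-1^1·-1^0 = -1.
(a,b)_2: α=0, β=4; u≡7, v≡5 (mod 8); ε(u)ε(v)=1·0, αω(v)=0·1, βω(u)=4·0; sum ≡ 0  ⇒  +1.
(a,b)_∞: sgn(2431)=+, sgn(-19)=−, so +1.
(a,b)_3: α=0, u≡1; β=-6, v≡2 (mod 3); (1|3)=+1, (2|3)=-1; sign (−1)^0·+1^-6·-1^0 = +1.
(a,b)_17: α=3, u≡5; β=0, v≡16 (mod 17); (5|17)=-1, (16|17)=+1; sign (−1)^0·-1^0·+1^3 = +1.
(a,b)_13: α=1, u≡8; β=0, v≡8 (mod 13); (8|13)=-1, (8|13)=-1; sign (−1)^0·-1^0·-1^1 = -1.
(a,b)_7: α=-2, u≡4; β=0, v≡4 (mod 7); (4|7)=+1, (4|7)=+1; sign (−1)^0·+1^0·+1^-2 = +1.
|Ram(2431, -19)| = 2, even; anisotropic at {13, 19}.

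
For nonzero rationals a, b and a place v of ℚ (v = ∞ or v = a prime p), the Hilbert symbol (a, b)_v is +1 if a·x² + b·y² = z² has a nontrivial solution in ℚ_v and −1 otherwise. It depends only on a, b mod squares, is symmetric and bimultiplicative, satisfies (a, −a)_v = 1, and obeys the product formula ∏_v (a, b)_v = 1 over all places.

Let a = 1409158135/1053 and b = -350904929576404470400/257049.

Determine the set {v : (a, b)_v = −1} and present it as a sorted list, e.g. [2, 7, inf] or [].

[7, 17, 37, 41]

Mod squares: a ≡ 286195, b ≡ -40426. Check v ∈ {∞, 2, 3, 5, 7, 11, 13, 17, 23, 29, 37, 41}.
v=37: a=37^1·(≡2), b=37^2·(≡19) mod 37; (2|37)=-1, (19|37)=-1; (−1)^{1·2·18}·(-1)^2·(-1)^1 = -1.
v=7: a=7^1·(≡3), b=7^2·(≡3) mod 7; (3|7)=-1, (3|7)=-1; (−1)^{1·2·3}·(-1)^2·(-1)^1 = -1.
v=∞: 286195 > 0 and -40426 < 0  ⇒  (a,b)_∞ = +1.
v=3: a=3^-4·(≡1), b=3^-2·(≡2) mod 3; (1|3)=+1, (2|3)=-1; (−1)^{-4·-2·1}·(+1)^-2·(-1)^-4 = +1.
v=13: a=13^-1·(≡7), b=13^-4·(≡4) mod 13; (7|13)=-1, (4|13)=+1; (−1)^{-1·-4·6}·(-1)^-4·(+1)^-1 = +1.
v=11: a=11^2·(≡6), b=11^0·(≡10) mod 11; (6|11)=-1, (10|11)=-1; (−1)^{2·0·5}·(-1)^0·(-1)^2 = +1.
v=41: a=41^0·(≡17), b=41^1·(≡25) mod 41; (17|41)=-1, (25|41)=+1; (−1)^{0·1·20}·(-1)^1·(+1)^0 = -1.
v=17: a=17^1·(≡5), b=17^3·(≡2) mod 17; (5|17)=-1, (2|17)=+1; (−1)^{1·3·8}·(-1)^3·(+1)^1 = -1.
v=29: a=29^0·(≡22), b=29^1·(≡10) mod 29; (22|29)=+1, (10|29)=-1; (−1)^{0·1·14}·(+1)^1·(-1)^0 = +1.
v=5: a=5^1·(≡4), b=5^2·(≡1) mod 5; (4|5)=+1, (1|5)=+1; (−1)^{1·2·2}·(+1)^2·(+1)^1 = +1.
v=23: a=23^2·(≡9), b=23^4·(≡4) mod 23; (9|23)=+1, (4|23)=+1; (−1)^{2·4·11}·(+1)^4·(+1)^2 = +1.
v=2: v_2(a)=0, v_2(b)=7; units ≡ 3, 3 (mod 8); ε·ε+αω+βω = 1·1+0·1+7·1 ≡ 0  ⇒  (a,b)_2 = +1.
|Ram(286195, -40426)| = 4, even; anisotropic at {7, 17, 37, 41}.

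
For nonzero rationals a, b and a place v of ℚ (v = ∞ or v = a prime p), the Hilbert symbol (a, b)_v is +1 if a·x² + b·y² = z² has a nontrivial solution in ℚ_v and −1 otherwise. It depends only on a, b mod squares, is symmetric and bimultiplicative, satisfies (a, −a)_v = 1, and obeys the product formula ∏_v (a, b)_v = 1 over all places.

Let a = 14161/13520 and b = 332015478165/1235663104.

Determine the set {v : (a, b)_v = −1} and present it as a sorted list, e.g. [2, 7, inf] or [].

(a, b) ≡ (5, 1085) mod (ℚ^×)²; places V = {2, 3, 5, 7, 13, 17, 31, ∞}.
(a,b)_17: α=2, u≡3; β=2, v≡5 (mod 17); (3|17)=-1, (5|17)=-1; sign (−1)^0·-1^2·-1^2 = +1.
(a,b)_31: α=0, u≡14; β=1, v≡19 (mod 31); (14|31)=+1, (19|31)=+1; sign (−1)^0·+1^1·+1^0 = +1.
(a,b)_∞: sgn(5)=+, sgn(1085)=+, so +1.
(a,b)_13: α=-2, u≡2; β=-6, v≡8 (mod 13); (2|13)=-1, (8|13)=-1; sign (−1)^0·-1^-6·-1^-2 = +1.
(a,b)_3: α=0, u≡2; β=2, v≡2 (mod 3); (2|3)=-1, (2|3)=-1; sign (−1)^0·-1^2·-1^0 = +1.
(a,b)_7: α=2, u≡3; β=7, v≡1 (mod 7); (3|7)=-1, (1|7)=+1; sign (−1)^0·-1^7·+1^2 = -1.
(a,b)_2: α=-4, β=-8; u≡5, v≡5 (mod 8); ε(u)ε(v)=0·0, αω(v)=-4·1, βω(u)=-8·1; sum ≡ 0  ⇒  +1.
(a,b)_5: α=-1, u≡4; β=1, v≡2 (mod 5); (4|5)=+1, (2|5)=-1; sign (−1)^0·+1^1·-1^-1 = -1.
|Ram(5, 1085)| = 2, even; anisotropic at {5, 7}.

[5, 7]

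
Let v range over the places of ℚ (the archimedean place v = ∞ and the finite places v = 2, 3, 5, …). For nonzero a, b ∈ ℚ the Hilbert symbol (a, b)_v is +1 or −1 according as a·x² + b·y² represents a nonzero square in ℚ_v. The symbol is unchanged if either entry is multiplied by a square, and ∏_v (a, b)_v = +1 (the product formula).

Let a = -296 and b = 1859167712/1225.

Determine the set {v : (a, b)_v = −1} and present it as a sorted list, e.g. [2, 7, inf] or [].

[]

(a, b) ≡ (-74, 62) mod (ℚ^×)²; places V = {2, 5, 7, 31, 37, ∞}.
(a,b)_∞: sgn(-74)=−, sgn(62)=+, so +1.
(a,b)_7: α=0, u≡5; β=-2, v≡6 (mod 7); (5|7)=-1, (6|7)=-1; sign (−1)^0·-1^-2·-1^0 = +1.
(a,b)_5: α=0, u≡4; β=-2, v≡3 (mod 5); (4|5)=+1, (3|5)=-1; sign (−1)^0·+1^-2·-1^0 = +1.
(a,b)_37: α=1, u≡29; β=4, v≡26 (mod 37); (29|37)=-1, (26|37)=+1; sign (−1)^0·-1^4·+1^1 = +1.
(a,b)_2: α=3, β=5; u≡3, v≡7 (mod 8); ε(u)ε(v)=1·1, αω(v)=3·0, βω(u)=5·1; sum ≡ 0  ⇒  +1.
(a,b)_31: α=0, u≡14; β=1, v≡19 (mod 31); (14|31)=+1, (19|31)=+1; sign (−1)^0·+1^1·+1^0 = +1.
Ram(a, b) = ∅: the form -74·x² + 62·y² − z² is isotropic over every ℚ_v, so by Hasse–Minkowski it is isotropic over ℚ.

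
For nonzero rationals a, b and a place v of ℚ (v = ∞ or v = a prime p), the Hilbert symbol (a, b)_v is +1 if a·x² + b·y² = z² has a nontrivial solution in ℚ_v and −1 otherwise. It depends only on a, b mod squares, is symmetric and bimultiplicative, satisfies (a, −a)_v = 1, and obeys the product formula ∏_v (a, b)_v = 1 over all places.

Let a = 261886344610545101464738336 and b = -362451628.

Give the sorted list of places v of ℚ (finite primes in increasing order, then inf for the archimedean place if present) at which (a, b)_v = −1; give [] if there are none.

Mod squares: a ≡ 336226, b ≡ -15283. Check v ∈ {∞, 2, 7, 11, 17, 29, 31}.
v=17: a=17^3·(≡7), b=17^1·(≡2) mod 17; (7|17)=-1, (2|17)=+1; (−1)^{3·1·8}·(-1)^1·(+1)^3 = -1.
v=11: a=11^7·(≡8), b=11^2·(≡8) mod 11; (8|11)=-1, (8|11)=-1; (−1)^{7·2·5}·(-1)^2·(-1)^7 = -1.
v=∞: 336226 > 0 and -15283 < 0  ⇒  (a,b)_∞ = +1.
v=31: a=31^3·(≡22), b=31^1·(≡3) mod 31; (22|31)=-1, (3|31)=-1; (−1)^{3·1·15}·(-1)^1·(-1)^3 = -1.
v=2: v_2(a)=5, v_2(b)=2; units ≡ 1, 5 (mod 8); ε·ε+αω+βω = 0·0+5·1+2·0 ≡ 1  ⇒  (a,b)_2 = -1.
v=29: a=29^3·(≡9), b=29^1·(≡1) mod 29; (9|29)=+1, (1|29)=+1; (−1)^{3·1·14}·(+1)^1·(+1)^3 = +1.
v=7: a=7^6·(≡2), b=7^2·(≡5) mod 7; (2|7)=+1, (5|7)=-1; (−1)^{6·2·3}·(+1)^2·(-1)^6 = +1.
(336226, -15283 / ℚ) ramifies at {2, 11, 17, 31}: a division algebra.

[2, 11, 17, 31]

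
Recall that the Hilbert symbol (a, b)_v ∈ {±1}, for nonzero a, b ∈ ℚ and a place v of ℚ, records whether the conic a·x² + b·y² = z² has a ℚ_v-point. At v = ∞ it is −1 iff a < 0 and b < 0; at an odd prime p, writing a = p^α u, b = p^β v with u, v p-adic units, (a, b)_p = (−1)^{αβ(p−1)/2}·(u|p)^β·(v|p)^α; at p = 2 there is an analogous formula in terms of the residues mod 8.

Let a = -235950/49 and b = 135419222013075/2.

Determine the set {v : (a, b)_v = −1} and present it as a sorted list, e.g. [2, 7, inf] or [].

(a, b) ≡ (-78, 6006) mod (ℚ^×)²; places V = {2, 3, 5, 7, 11, 13, ∞}.
(a,b)_3: α=1, u≡1; β=7, v≡1 (mod 3); (1|3)=+1, (1|3)=+1; sign (−1)^1·+1^7·+1^1 = -1.
(a,b)_13: α=1, u≡5; β=3, v≡11 (mod 13); (5|13)=-1, (11|13)=-1; sign (−1)^0·-1^3·-1^1 = +1.
(a,b)_∞: sgn(-78)=−, sgn(6006)=+, so +1.
(a,b)_7: α=-2, u≡6; β=1, v≡2 (mod 7); (6|7)=-1, (2|7)=+1; sign (−1)^0·-1^1·+1^-2 = -1.
(a,b)_11: α=2, u≡6; β=5, v≡8 (mod 11); (6|11)=-1, (8|11)=-1; sign (−1)^0·-1^5·-1^2 = -1.
(a,b)_5: α=2, u≡3; β=2, v≡4 (mod 5); (3|5)=-1, (4|5)=+1; sign (−1)^0·-1^2·+1^2 = +1.
(a,b)_2: α=1, β=-1; u≡1, v≡3 (mod 8); ε(u)ε(v)=0·1, αω(v)=1·1, βω(u)=-1·0; sum ≡ 1  ⇒  -1.
|Ram(-78, 6006)| = 4, even; anisotropic at {2, 3, 7, 11}.

[2, 3, 7, 11]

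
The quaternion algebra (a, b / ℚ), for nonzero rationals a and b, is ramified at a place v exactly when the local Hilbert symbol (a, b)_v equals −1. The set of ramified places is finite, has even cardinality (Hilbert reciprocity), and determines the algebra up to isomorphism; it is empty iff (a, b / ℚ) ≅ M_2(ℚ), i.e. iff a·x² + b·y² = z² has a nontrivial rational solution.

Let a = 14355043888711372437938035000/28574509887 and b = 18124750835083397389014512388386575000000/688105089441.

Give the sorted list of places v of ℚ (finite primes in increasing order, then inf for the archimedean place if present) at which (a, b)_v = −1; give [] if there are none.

(a, b) ≡ (428978, 479167) mod (ℚ^×)²; places V = {2, 3, 5, 7, 11, 13, 17, 19, 29, 31, 37, 41, ∞}.
(a,b)_29: α=2, u≡21; β=3, v≡4 (mod 29); (21|29)=-1, (4|29)=+1; sign (−1)^0·-1^3·+1^2 = -1.
(a,b)_2: α=3, β=6; u≡1, v≡7 (mod 8); ε(u)ε(v)=0·1, αω(v)=3·0, βω(u)=6·0; sum ≡ 0  ⇒  +1.
(a,b)_41: α=4, u≡25; β=5, v≡2 (mod 41); (25|41)=+1, (2|41)=+1; sign (−1)^0·+1^5·+1^4 = +1.
(a,b)_∞: sgn(428978)=+, sgn(479167)=+, so +1.
(a,b)_11: α=-1, u≡5; β=-2, v≡10 (mod 11); (5|11)=+1, (10|11)=-1; sign (−1)^0·+1^-2·-1^-1 = -1.
(a,b)_13: α=4, u≡3; β=5, v≡3 (mod 13); (3|13)=+1, (3|13)=+1; sign (−1)^0·+1^5·+1^4 = +1.
(a,b)_19: α=-2, u≡18; β=-2, v≡7 (mod 19); (18|19)=-1, (7|19)=+1; sign (−1)^0·-1^-2·+1^-2 = +1.
(a,b)_17: α=5, u≡7; β=6, v≡12 (mod 17); (7|17)=-1, (12|17)=-1; sign (−1)^0·-1^6·-1^5 = -1.
(a,b)_37: α=-1, u≡6; β=0, v≡13 (mod 37); (6|37)=-1, (13|37)=-1; sign (−1)^0·-1^0·-1^-1 = -1.
(a,b)_7: α=-4, u≡2; β=-4, v≡3 (mod 7); (2|7)=+1, (3|7)=-1; sign (−1)^0·+1^-4·-1^-4 = +1.
(a,b)_3: α=-4, u≡2; β=-8, v≡1 (mod 3); (2|3)=-1, (1|3)=+1; sign (−1)^0·-1^-8·+1^-4 = +1.
(a,b)_31: α=3, u≡24; β=5, v≡2 (mod 31); (24|31)=-1, (2|31)=+1; sign (−1)^1·-1^5·+1^3 = +1.
(a,b)_5: α=4, u≡3; β=8, v≡2 (mod 5); (3|5)=-1, (2|5)=-1; sign (−1)^0·-1^8·-1^4 = +1.
Ram(428978, 479167) = {11, 17, 29, 37}; no ℚ_11-point on the conic.

[11, 17, 29, 37]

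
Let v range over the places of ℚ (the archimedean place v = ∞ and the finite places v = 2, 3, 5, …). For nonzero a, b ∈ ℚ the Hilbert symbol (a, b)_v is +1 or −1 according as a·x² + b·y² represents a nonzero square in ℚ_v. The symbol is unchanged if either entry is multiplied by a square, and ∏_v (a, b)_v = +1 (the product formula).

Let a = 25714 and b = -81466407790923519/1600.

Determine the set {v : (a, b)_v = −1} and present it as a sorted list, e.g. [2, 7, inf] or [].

[7, 13, 17, 43]

(a, b) ≡ (25714, -676039) mod (ℚ^×)²; places V = {2, 3, 5, 7, 13, 17, 19, 23, 43, ∞}.
(a,b)_3: α=0, u≡1; β=6, v≡2 (mod 3); (1|3)=+1, (2|3)=-1; sign (−1)^0·+1^6·-1^0 = +1.
(a,b)_23: α=1, u≡14; β=3, v≡9 (mod 23); (14|23)=-1, (9|23)=+1; sign (−1)^1·-1^3·+1^1 = +1.
(a,b)_2: α=1, β=-6; u≡1, v≡1 (mod 8); ε(u)ε(v)=0·0, αω(v)=1·0, βω(u)=-6·0; sum ≡ 0  ⇒  +1.
(a,b)_19: α=0, u≡7; β=1, v≡17 (mod 19); (7|19)=+1, (17|19)=+1; sign (−1)^0·+1^1·+1^0 = +1.
(a,b)_∞: sgn(25714)=+, sgn(-676039)=−, so +1.
(a,b)_5: α=0, u≡4; β=-2, v≡4 (mod 5); (4|5)=+1, (4|5)=+1; sign (−1)^0·+1^-2·+1^0 = +1.
(a,b)_17: α=0, u≡10; β=1, v≡15 (mod 17); (10|17)=-1, (15|17)=+1; sign (−1)^0·-1^1·+1^0 = -1.
(a,b)_13: α=1, u≡2; β=3, v≡10 (mod 13); (2|13)=-1, (10|13)=+1; sign (−1)^0·-1^3·+1^1 = -1.
(a,b)_7: α=0, u≡3; β=1, v≡2 (mod 7); (3|7)=-1, (2|7)=+1; sign (−1)^0·-1^1·+1^0 = -1.
(a,b)_43: α=1, u≡39; β=2, v≡32 (mod 43); (39|43)=-1, (32|43)=-1; sign (−1)^0·-1^2·-1^1 = -1.
|Ram(25714, -676039)| = 4, even; anisotropic at {7, 13, 17, 43}.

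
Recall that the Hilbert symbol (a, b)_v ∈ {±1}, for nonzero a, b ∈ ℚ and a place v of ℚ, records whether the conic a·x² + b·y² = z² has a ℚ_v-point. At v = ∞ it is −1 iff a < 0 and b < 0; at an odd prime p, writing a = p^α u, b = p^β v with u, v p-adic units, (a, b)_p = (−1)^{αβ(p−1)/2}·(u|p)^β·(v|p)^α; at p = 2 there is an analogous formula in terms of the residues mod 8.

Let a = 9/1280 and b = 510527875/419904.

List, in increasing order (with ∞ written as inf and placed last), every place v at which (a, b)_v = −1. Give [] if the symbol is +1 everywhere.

[5, 13]

(a, b) ≡ (5, 715) mod (ℚ^×)²; places V = {2, 3, 5, 11, 13, ∞}.
(a,b)_5: α=-1, u≡4; β=3, v≡2 (mod 5); (4|5)=+1, (2|5)=-1; sign (−1)^0·+1^3·-1^-1 = -1.
(a,b)_2: α=-8, β=-6; u≡5, v≡3 (mod 8); ε(u)ε(v)=0·1, αω(v)=-8·1, βω(u)=-6·1; sum ≡ 0  ⇒  +1.
(a,b)_3: α=2, u≡2; β=-8, v≡1 (mod 3); (2|3)=-1, (1|3)=+1; sign (−1)^0·-1^-8·+1^2 = +1.
(a,b)_13: α=0, u≡8; β=5, v≡9 (mod 13); (8|13)=-1, (9|13)=+1; sign (−1)^0·-1^5·+1^0 = -1.
(a,b)_11: α=0, u≡5; β=1, v≡7 (mod 11); (5|11)=+1, (7|11)=-1; sign (−1)^0·+1^1·-1^0 = +1.
(a,b)_∞: sgn(5)=+, sgn(715)=+, so +1.
(5, 715 / ℚ) ramifies at {5, 13}: a division algebra.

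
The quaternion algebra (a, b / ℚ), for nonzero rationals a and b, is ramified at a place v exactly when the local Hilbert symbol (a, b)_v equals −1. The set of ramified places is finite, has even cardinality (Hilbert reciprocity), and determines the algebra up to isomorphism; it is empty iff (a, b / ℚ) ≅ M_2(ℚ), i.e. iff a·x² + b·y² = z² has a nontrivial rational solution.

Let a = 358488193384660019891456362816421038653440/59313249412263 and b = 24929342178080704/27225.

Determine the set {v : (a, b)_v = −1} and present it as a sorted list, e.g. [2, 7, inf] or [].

[31, 37]

(a, b) ≡ (8645, 152551) mod (ℚ^×)²; places V = {2, 3, 5, 7, 11, 13, 19, 23, 31, 37, ∞}.
(a,b)_∞: sgn(8645)=+, sgn(152551)=+, so +1.
(a,b)_19: α=3, u≡2; β=1, v≡7 (mod 19); (2|19)=-1, (7|19)=+1; sign (−1)^1·-1^1·+1^3 = +1.
(a,b)_13: α=15, u≡8; β=6, v≡12 (mod 13); (8|13)=-1, (12|13)=+1; sign (−1)^0·-1^6·+1^15 = +1.
(a,b)_5: α=1, u≡1; β=-2, v≡1 (mod 5); (1|5)=+1, (1|5)=+1; sign (−1)^0·+1^-2·+1^1 = +1.
(a,b)_3: α=-14, u≡2; β=-2, v≡1 (mod 3); (2|3)=-1, (1|3)=+1; sign (−1)^0·-1^-2·+1^-14 = +1.
(a,b)_23: α=6, u≡11; β=2, v≡15 (mod 23); (11|23)=-1, (15|23)=-1; sign (−1)^0·-1^2·-1^6 = +1.
(a,b)_37: α=2, u≡20; β=1, v≡33 (mod 37); (20|37)=-1, (33|37)=+1; sign (−1)^0·-1^1·+1^2 = -1.
(a,b)_11: α=-6, u≡10; β=-2, v≡9 (mod 11); (10|11)=-1, (9|11)=+1; sign (−1)^0·-1^-2·+1^-6 = +1.
(a,b)_7: α=-1, u≡3; β=1, v≡4 (mod 7); (3|7)=-1, (4|7)=+1; sign (−1)^1·-1^1·+1^-1 = +1.
(a,b)_31: α=2, u≡12; β=1, v≡11 (mod 31); (12|31)=-1, (11|31)=-1; sign (−1)^0·-1^1·-1^2 = -1.
(a,b)_2: α=20, β=6; u≡5, v≡7 (mod 8); ε(u)ε(v)=0·1, αω(v)=20·0, βω(u)=6·1; sum ≡ 0  ⇒  +1.
|Ram(8645, 152551)| = 2, even; anisotropic at {31, 37}.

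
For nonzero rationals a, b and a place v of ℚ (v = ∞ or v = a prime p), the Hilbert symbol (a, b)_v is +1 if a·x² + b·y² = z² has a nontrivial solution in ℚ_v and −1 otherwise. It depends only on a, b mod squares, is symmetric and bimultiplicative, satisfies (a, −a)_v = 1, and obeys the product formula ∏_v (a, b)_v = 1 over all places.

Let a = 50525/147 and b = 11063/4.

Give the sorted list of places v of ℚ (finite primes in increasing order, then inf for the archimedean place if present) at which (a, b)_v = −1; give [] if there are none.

Mod squares: a ≡ 6063, b ≡ 11063. Check v ∈ {∞, 2, 3, 5, 7, 13, 23, 37, 43, 47}.
v=37: a=37^0·(≡17), b=37^1·(≡10) mod 37; (17|37)=-1, (10|37)=+1; (−1)^{0·1·18}·(-1)^1·(+1)^0 = -1.
v=3: a=3^-1·(≡2), b=3^0·(≡2) mod 3; (2|3)=-1, (2|3)=-1; (−1)^{-1·0·1}·(-1)^0·(-1)^-1 = -1.
v=47: a=47^1·(≡46), b=47^0·(≡28) mod 47; (46|47)=-1, (28|47)=+1; (−1)^{1·0·23}·(-1)^0·(+1)^1 = +1.
v=13: a=13^0·(≡5), b=13^1·(≡8) mod 13; (5|13)=-1, (8|13)=-1; (−1)^{0·1·6}·(-1)^1·(-1)^0 = -1.
v=∞: 6063 > 0 and 11063 > 0  ⇒  (a,b)_∞ = +1.
v=7: a=7^-2·(≡2), b=7^0·(≡6) mod 7; (2|7)=+1, (6|7)=-1; (−1)^{-2·0·3}·(+1)^0·(-1)^-2 = +1.
v=5: a=5^2·(≡3), b=5^0·(≡2) mod 5; (3|5)=-1, (2|5)=-1; (−1)^{2·0·2}·(-1)^0·(-1)^2 = +1.
v=23: a=23^0·(≡7), b=23^1·(≡11) mod 23; (7|23)=-1, (11|23)=-1; (−1)^{0·1·11}·(-1)^1·(-1)^0 = -1.
v=43: a=43^1·(≡39), b=43^0·(≡3) mod 43; (39|43)=-1, (3|43)=-1; (−1)^{1·0·21}·(-1)^0·(-1)^1 = -1.
v=2: v_2(a)=0, v_2(b)=-2; units ≡ 7, 7 (mod 8); ε·ε+αω+βω = 1·1+0·0+-2·0 ≡ 1  ⇒  (a,b)_2 = -1.
Ram(6063, 11063) = {2, 3, 13, 23, 37, 43}; no ℚ_2-point on the conic.

[2, 3, 13, 23, 37, 43]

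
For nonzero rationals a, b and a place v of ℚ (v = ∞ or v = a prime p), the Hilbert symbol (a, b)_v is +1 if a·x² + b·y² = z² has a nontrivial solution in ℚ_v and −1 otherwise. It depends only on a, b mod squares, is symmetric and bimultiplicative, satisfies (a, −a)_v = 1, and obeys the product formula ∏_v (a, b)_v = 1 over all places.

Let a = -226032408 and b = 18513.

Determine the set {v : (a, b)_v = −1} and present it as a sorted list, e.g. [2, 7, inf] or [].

[7, 23, 31, 37]

Mod squares: a ≡ -6278678, b ≡ 17. Check v ∈ {∞, 2, 3, 7, 11, 17, 23, 31, 37}.
v=37: a=37^1·(≡12), b=37^0·(≡13) mod 37; (12|37)=+1, (13|37)=-1; (−1)^{1·0·18}·(+1)^0·(-1)^1 = -1.
v=7: a=7^1·(≡5), b=7^0·(≡5) mod 7; (5|7)=-1, (5|7)=-1; (−1)^{1·0·3}·(-1)^0·(-1)^1 = -1.
v=11: a=11^0·(≡3), b=11^2·(≡10) mod 11; (3|11)=+1, (10|11)=-1; (−1)^{0·2·5}·(+1)^2·(-1)^0 = +1.
v=31: a=31^1·(≡18), b=31^0·(≡6) mod 31; (18|31)=+1, (6|31)=-1; (−1)^{1·0·15}·(+1)^0·(-1)^1 = -1.
v=17: a=17^1·(≡16), b=17^1·(≡1) mod 17; (16|17)=+1, (1|17)=+1; (−1)^{1·1·8}·(+1)^1·(+1)^1 = +1.
v=23: a=23^1·(≡13), b=23^0·(≡21) mod 23; (13|23)=+1, (21|23)=-1; (−1)^{1·0·11}·(+1)^0·(-1)^1 = -1.
v=3: a=3^2·(≡1), b=3^2·(≡2) mod 3; (1|3)=+1, (2|3)=-1; (−1)^{2·2·1}·(+1)^2·(-1)^2 = +1.
v=2: v_2(a)=3, v_2(b)=0; units ≡ 5, 1 (mod 8); ε·ε+αω+βω = 0·0+3·0+0·1 ≡ 0  ⇒  (a,b)_2 = +1.
v=∞: -6278678 < 0 and 17 > 0  ⇒  (a,b)_∞ = +1.
|Ram(-6278678, 17)| = 4, even; anisotropic at {7, 23, 31, 37}.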